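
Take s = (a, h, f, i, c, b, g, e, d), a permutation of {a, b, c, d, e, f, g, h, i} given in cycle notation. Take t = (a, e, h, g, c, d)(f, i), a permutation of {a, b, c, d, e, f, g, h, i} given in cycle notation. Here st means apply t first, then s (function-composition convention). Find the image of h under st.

First apply t: t(h) = g, then s(g) = e. Thus (st)(h) = e.

e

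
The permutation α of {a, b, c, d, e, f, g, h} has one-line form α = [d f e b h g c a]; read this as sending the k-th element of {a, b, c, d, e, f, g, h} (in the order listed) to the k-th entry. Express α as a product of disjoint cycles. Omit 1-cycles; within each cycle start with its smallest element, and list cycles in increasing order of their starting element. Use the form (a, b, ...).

Iterating α from a gives a → d → b → f → g → c → e → h → a; that is the 8-cycle (a, d, b, f, g, c, e, h).
Continuing from each remaining unvisited element yields (a, d, b, f, g, c, e, h).

(a, d, b, f, g, c, e, h)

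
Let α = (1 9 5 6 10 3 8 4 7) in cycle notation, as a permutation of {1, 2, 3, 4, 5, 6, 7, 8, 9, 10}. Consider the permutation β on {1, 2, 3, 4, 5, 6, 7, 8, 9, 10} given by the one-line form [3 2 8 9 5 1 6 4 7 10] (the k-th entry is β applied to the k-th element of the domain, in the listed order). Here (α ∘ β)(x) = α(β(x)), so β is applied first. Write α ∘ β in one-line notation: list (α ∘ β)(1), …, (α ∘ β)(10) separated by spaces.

For each element, apply β then α: 1 → 3 → 8; 2 → 2 → 2; 3 → 8 → 4; 4 → 9 → 5; 5 → 5 → 6; 6 → 1 → 9; 7 → 6 → 10; 8 → 4 → 7; 9 → 7 → 1; 10 → 10 → 3.
So α ∘ β in one-line form is 8 2 4 5 6 9 10 7 1 3.

8 2 4 5 6 9 10 7 1 3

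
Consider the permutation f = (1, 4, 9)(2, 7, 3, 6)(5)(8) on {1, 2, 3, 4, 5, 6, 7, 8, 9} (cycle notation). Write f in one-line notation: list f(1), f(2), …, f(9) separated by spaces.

Each element maps to the next entry in its cycle (wrapping to the front): 1→4, 2→7, 3→6, 4→9, 5→5, 6→2, 7→3, 8→8, 9→1.
So the one-line form is 4 7 6 9 5 2 3 8 1.

4 7 6 9 5 2 3 8 1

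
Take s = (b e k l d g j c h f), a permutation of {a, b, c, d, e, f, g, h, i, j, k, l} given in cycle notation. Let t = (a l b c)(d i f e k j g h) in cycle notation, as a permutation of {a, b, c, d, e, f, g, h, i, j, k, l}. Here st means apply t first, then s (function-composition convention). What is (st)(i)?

First apply t: t(i) = f, then s(f) = b. Thus (st)(i) = b.

b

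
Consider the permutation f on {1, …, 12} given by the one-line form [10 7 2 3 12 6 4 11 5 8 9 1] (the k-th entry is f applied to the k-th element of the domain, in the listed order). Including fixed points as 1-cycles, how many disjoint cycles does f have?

The cycle decomposition is (1 10 8 11 9 5 12)(2 7 4 3)(6), which has 3 cycles (counting 1-cycles).

3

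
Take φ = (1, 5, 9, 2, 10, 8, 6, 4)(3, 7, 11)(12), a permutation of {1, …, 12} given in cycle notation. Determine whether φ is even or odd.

odd

The cycle lengths are 8, 3, 1.
A cycle is odd iff its length is even; φ has 1 even-length cycle, so sgn(φ) = (−1)^1 and φ is odd.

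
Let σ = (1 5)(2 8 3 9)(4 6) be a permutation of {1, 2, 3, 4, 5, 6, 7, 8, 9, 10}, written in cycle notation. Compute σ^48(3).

3 lies in the 4-cycle (2 8 3 9).
Powers repeat with period 4 on this cycle, and 48 mod 4 = 0, so σ^48(3) = σ^0(3).
So σ^48(3) = 3.

3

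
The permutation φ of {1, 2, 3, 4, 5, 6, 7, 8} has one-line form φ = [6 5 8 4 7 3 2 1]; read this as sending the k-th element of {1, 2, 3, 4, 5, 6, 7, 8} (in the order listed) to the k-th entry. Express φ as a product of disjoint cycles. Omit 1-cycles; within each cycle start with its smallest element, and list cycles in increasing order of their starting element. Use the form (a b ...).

Start at 1 and follow images: 1 → 6 → 3 → 8 → 1, giving the cycle (1 6 3 8).
Continuing from each remaining unvisited element yields (1 6 3 8)(2 5 7).

(1 6 3 8)(2 5 7)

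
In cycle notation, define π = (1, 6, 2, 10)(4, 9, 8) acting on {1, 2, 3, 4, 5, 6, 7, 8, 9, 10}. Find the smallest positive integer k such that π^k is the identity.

12

The disjoint cycles have lengths 4, 3, 1, 1, 1.
The order of π is the least common multiple of its cycle lengths: lcm(4, 3) = 12.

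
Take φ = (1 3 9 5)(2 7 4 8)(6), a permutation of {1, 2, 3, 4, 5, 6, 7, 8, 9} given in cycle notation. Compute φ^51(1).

5

1 lies in the 4-cycle (1 3 9 5).
On a 4-cycle, φ^4 is the identity, so φ^51 = φ^3 there (51 ≡ 3 mod 4).
Advancing 3 steps from 1: 1 → 3 → 9 → 5.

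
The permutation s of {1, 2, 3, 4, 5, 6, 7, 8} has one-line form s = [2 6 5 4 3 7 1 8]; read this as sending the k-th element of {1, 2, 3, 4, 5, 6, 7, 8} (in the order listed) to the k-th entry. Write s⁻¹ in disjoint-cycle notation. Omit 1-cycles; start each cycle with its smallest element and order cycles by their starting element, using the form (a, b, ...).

(1, 7, 6, 2)(3, 5)

First write s in disjoint cycles: (1, 2, 6, 7)(3, 5).
The inverse reverses every cycle; in canonical form, s⁻¹ = (1, 7, 6, 2)(3, 5).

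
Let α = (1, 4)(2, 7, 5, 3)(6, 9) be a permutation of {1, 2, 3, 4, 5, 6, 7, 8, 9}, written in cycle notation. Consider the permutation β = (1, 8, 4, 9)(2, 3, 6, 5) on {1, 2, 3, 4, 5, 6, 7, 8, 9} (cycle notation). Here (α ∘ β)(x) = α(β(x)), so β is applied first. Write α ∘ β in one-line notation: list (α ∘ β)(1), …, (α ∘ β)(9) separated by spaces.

For each element, apply β then α: 1 → 8 → 8; 2 → 3 → 2; 3 → 6 → 9; 4 → 9 → 6; 5 → 2 → 7; 6 → 5 → 3; 7 → 7 → 5; 8 → 4 → 1; 9 → 1 → 4.
Collecting the images, α ∘ β = [8 2 9 6 7 3 5 1 4].

8 2 9 6 7 3 5 1 4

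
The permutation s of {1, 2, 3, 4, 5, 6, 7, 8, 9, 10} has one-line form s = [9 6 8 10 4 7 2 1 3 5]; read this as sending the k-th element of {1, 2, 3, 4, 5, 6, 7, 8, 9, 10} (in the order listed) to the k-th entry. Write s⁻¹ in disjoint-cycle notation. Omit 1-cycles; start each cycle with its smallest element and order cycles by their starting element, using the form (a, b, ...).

(1, 8, 3, 9)(2, 7, 6)(4, 5, 10)

The cycle decomposition of s is (1, 9, 3, 8)(2, 6, 7)(4, 10, 5).
The inverse reverses every cycle; in canonical form, s⁻¹ = (1, 8, 3, 9)(2, 7, 6)(4, 5, 10).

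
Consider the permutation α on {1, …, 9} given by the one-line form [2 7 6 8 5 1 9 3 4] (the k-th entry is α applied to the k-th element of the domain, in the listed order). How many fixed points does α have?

The fixed points (elements with α(x) = x) are {5}, so there is 1.

1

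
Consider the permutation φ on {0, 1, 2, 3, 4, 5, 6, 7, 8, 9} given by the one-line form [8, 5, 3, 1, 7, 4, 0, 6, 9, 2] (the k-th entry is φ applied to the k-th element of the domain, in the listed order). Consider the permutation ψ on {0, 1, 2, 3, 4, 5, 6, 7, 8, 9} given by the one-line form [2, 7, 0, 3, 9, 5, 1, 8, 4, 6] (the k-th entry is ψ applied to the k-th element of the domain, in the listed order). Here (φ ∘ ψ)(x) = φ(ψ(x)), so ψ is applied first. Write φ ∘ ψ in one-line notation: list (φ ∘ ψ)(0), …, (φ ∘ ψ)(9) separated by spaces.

Chase each element through ψ then φ: 0 → 2 → 3; 1 → 7 → 6; 2 → 0 → 8; 3 → 3 → 1; 4 → 9 → 2; 5 → 5 → 4; 6 → 1 → 5; 7 → 8 → 9; 8 → 4 → 7; 9 → 6 → 0.
So φ ∘ ψ in one-line form is 3 6 8 1 2 4 5 9 7 0.

3 6 8 1 2 4 5 9 7 0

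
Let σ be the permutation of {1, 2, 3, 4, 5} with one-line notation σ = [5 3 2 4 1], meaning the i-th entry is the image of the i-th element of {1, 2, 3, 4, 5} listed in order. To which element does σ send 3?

2

3 is element number 3 of the domain, and entry number 3 of the one-line form is 2, so σ(3) = 2.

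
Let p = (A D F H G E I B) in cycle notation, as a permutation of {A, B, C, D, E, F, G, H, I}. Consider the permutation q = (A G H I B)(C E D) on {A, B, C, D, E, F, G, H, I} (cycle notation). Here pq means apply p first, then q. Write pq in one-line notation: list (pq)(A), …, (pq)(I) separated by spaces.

(pq)(x) = q(p(x)). Computing each image: q(p(A)) = q(D) = C, q(p(B)) = q(A) = G, q(p(C)) = q(C) = E, q(p(D)) = q(F) = F, q(p(E)) = q(I) = B, q(p(F)) = q(H) = I, q(p(G)) = q(E) = D, q(p(H)) = q(G) = H, q(p(I)) = q(B) = A.
Hence pq = [C G E F B I D H A].

C G E F B I D H A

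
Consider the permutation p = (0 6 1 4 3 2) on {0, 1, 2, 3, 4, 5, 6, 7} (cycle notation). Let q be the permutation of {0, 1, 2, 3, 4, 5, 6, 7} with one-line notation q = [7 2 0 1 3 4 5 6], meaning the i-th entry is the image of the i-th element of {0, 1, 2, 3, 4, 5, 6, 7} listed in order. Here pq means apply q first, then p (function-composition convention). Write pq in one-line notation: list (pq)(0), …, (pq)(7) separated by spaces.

(pq)(x) = p(q(x)). Computing each image: p(q(0)) = p(7) = 7, p(q(1)) = p(2) = 0, p(q(2)) = p(0) = 6, p(q(3)) = p(1) = 4, p(q(4)) = p(3) = 2, p(q(5)) = p(4) = 3, p(q(6)) = p(5) = 5, p(q(7)) = p(6) = 1.
Hence pq = [7 0 6 4 2 3 5 1].

7 0 6 4 2 3 5 1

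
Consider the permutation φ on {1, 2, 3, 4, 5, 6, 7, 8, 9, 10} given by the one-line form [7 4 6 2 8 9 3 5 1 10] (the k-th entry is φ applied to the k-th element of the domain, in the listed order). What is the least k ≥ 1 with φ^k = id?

Writing φ as disjoint cycles, the cycle lengths are 5, 2, 2, 1.
The order of φ is the least common multiple of its cycle lengths: lcm(5, 2, 2) = 10.

10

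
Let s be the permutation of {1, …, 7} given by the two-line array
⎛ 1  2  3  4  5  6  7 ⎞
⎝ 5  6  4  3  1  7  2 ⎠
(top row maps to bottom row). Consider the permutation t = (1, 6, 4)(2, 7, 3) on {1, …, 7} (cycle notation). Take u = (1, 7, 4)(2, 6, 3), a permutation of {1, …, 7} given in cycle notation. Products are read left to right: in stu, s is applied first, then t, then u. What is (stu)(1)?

5

Apply the permutations in order: s(1) = 5, then t(5) = 5, then u(5) = 5. So (stu)(1) = 5.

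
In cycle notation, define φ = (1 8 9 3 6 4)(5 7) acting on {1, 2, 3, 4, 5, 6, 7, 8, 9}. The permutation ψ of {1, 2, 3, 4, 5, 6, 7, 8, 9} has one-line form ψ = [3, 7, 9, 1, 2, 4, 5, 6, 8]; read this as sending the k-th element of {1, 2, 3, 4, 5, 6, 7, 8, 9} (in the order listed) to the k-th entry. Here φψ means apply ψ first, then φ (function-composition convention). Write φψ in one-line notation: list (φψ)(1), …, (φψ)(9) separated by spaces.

6 5 3 8 2 1 7 4 9

For each element, apply ψ then φ: 1 → 3 → 6; 2 → 7 → 5; 3 → 9 → 3; 4 → 1 → 8; 5 → 2 → 2; 6 → 4 → 1; 7 → 5 → 7; 8 → 6 → 4; 9 → 8 → 9.
So φψ in one-line form is 6 5 3 8 2 1 7 4 9.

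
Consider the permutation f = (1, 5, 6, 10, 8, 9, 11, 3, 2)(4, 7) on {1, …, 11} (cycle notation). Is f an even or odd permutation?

odd

The cycle lengths are 9, 2.
A cycle is odd iff its length is even; f has 1 even-length cycle, so sgn(f) = (−1)^1 and f is odd.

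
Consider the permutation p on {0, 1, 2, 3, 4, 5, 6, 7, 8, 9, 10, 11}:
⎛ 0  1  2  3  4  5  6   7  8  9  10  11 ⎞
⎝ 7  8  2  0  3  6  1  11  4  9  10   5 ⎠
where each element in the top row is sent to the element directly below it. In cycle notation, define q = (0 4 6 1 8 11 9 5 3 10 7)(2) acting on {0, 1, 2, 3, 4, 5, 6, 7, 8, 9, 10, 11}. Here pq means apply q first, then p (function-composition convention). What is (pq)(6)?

First apply q: q(6) = 1, then p(1) = 8. Thus (pq)(6) = 8.

8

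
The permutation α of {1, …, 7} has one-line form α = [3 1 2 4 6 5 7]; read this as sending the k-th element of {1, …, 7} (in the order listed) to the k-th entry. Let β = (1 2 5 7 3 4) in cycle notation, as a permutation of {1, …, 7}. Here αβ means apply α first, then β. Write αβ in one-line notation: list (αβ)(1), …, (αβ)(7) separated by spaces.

(αβ)(x) = β(α(x)). Computing each image: β(α(1)) = β(3) = 4, β(α(2)) = β(1) = 2, β(α(3)) = β(2) = 5, β(α(4)) = β(4) = 1, β(α(5)) = β(6) = 6, β(α(6)) = β(5) = 7, β(α(7)) = β(7) = 3.
Hence αβ = [4 2 5 1 6 7 3].

4 2 5 1 6 7 3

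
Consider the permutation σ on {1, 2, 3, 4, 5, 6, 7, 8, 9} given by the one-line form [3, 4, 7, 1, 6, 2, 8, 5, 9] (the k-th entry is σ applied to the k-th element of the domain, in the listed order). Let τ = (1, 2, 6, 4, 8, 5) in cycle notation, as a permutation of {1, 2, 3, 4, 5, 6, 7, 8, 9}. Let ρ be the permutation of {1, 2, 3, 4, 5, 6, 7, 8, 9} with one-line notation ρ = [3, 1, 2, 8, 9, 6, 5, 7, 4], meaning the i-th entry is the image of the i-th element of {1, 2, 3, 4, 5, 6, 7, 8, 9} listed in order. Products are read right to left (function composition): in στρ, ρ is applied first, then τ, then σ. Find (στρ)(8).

Apply the permutations in order: ρ(8) = 7, then τ(7) = 7, then σ(7) = 8. So (στρ)(8) = 8.

8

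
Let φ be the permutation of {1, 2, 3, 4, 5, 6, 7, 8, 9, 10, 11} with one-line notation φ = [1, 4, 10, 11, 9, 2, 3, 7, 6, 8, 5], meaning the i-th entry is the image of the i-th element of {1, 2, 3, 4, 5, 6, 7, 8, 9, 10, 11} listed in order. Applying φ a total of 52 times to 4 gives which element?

Tracing 4 → 11 → … returns to 4 after 6 steps, so 4 lies in a 6-cycle (2, 4, 11, 5, 9, 6).
Powers repeat with period 6 on this cycle, and 52 mod 6 = 4, so φ^52(4) = φ^4(4).
Stepping 4 places around the cycle: 4 → 11 → 5 → 9 → 6.

6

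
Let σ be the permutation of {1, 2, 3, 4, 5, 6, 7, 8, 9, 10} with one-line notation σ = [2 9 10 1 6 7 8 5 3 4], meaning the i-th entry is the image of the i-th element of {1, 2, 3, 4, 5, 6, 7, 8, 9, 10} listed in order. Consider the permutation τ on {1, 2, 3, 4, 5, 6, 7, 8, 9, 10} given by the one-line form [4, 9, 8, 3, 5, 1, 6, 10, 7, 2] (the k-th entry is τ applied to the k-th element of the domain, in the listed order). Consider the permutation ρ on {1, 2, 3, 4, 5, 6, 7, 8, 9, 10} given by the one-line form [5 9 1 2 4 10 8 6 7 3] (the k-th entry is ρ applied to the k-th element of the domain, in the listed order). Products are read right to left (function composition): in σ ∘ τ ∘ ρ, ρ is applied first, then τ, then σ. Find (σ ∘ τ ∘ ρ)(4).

3

(σ ∘ τ ∘ ρ)(4) = σ(τ(ρ(4))). ρ(4) = 2, then τ(2) = 9, then σ(9) = 3, so the result is 3.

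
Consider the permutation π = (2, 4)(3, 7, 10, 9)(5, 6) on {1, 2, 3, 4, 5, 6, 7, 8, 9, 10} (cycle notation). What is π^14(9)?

9 lies in the 4-cycle (3, 7, 10, 9).
On a 4-cycle, π^4 is the identity, so π^14 = π^2 there (14 ≡ 2 mod 4).
Stepping 2 places around the cycle: 9 → 3 → 7.

7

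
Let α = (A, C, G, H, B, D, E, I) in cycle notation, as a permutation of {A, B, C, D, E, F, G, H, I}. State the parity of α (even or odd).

odd

The cycle lengths are 8, 1.
A cycle of length ℓ contributes ℓ−1 transpositions, so α is a product of 7 transpositions — odd.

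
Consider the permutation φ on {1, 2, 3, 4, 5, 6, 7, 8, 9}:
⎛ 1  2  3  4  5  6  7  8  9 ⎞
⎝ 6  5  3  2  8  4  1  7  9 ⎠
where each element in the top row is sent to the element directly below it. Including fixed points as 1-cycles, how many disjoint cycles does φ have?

The cycle decomposition is (1, 6, 4, 2, 5, 8, 7)(3)(9), which has 3 cycles (counting 1-cycles).

3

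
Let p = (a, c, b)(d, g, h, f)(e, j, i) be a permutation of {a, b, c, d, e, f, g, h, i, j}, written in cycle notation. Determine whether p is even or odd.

odd

The cycle lengths are 4, 3, 3.
A cycle of length ℓ contributes ℓ−1 transpositions, so p is a product of 3 + 2 + 2 = 7 transpositions — odd.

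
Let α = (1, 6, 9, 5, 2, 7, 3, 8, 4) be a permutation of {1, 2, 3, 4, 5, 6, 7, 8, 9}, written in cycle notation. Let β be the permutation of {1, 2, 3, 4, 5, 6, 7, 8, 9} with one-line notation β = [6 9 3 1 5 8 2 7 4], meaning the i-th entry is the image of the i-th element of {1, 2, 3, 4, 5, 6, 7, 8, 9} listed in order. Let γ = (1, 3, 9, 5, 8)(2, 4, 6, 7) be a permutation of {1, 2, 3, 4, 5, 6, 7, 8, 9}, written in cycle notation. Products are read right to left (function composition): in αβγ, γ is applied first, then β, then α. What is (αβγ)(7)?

Apply the permutations in order: γ(7) = 2, then β(2) = 9, then α(9) = 5. So (αβγ)(7) = 5.

5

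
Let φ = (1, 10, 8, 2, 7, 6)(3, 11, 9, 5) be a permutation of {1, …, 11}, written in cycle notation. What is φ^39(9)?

11

9 lies in the 4-cycle (3, 11, 9, 5).
Since the cycle has length 4, φ^39 acts on it the same as φ^3 (39 mod 4 = 3).
Stepping 3 places around the cycle: 9 → 5 → 3 → 11.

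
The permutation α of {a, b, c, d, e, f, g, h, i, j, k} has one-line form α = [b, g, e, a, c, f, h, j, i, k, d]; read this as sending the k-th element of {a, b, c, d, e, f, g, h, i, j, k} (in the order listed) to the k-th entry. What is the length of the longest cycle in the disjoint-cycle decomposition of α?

7

Decomposing into disjoint cycles gives (a b g h j k d)(c e); the longest has length 7.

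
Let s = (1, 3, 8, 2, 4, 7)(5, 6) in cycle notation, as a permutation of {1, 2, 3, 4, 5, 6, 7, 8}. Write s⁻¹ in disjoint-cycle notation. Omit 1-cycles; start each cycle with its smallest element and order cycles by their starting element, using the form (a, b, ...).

Inverting a permutation written in cycle notation just reverses the order within every cycle.
After reversing and putting each cycle's least element first, s⁻¹ = (1, 7, 4, 2, 8, 3)(5, 6).

(1, 7, 4, 2, 8, 3)(5, 6)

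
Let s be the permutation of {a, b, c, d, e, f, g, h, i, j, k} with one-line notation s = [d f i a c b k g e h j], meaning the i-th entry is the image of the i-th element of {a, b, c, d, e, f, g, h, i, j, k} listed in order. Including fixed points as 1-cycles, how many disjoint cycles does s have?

4

The cycle decomposition is (a d)(b f)(c i e)(g k j h), which has 4 cycles (counting 1-cycles).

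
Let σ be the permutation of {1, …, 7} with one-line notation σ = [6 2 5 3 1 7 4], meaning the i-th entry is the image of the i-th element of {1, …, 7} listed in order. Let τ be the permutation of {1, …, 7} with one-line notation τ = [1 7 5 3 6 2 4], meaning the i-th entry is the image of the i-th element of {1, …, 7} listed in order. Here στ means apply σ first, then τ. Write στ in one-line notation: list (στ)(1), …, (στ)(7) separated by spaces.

(στ)(x) = τ(σ(x)). Computing each image: τ(σ(1)) = τ(6) = 2, τ(σ(2)) = τ(2) = 7, τ(σ(3)) = τ(5) = 6, τ(σ(4)) = τ(3) = 5, τ(σ(5)) = τ(1) = 1, τ(σ(6)) = τ(7) = 4, τ(σ(7)) = τ(4) = 3.
Hence στ = [2 7 6 5 1 4 3].

2 7 6 5 1 4 3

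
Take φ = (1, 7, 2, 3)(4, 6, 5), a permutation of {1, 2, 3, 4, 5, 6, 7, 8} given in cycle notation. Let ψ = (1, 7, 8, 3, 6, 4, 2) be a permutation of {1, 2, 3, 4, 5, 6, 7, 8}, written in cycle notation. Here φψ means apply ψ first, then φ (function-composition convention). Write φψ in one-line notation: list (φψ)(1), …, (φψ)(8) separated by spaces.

2 7 5 3 4 6 8 1

For each element, apply ψ then φ: 1 → 7 → 2; 2 → 1 → 7; 3 → 6 → 5; 4 → 2 → 3; 5 → 5 → 4; 6 → 4 → 6; 7 → 8 → 8; 8 → 3 → 1.
Collecting the images, φψ = [2 7 5 3 4 6 8 1].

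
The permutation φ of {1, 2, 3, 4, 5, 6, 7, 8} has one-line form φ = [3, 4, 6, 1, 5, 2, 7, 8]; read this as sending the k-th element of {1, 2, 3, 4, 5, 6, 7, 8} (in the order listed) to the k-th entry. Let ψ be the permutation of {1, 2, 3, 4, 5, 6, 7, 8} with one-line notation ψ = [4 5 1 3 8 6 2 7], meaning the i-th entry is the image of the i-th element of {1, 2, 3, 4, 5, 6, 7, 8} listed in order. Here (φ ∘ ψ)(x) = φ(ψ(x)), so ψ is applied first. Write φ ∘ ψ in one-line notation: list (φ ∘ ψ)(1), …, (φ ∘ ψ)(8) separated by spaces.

Chase each element through ψ then φ: 1 → 4 → 1; 2 → 5 → 5; 3 → 1 → 3; 4 → 3 → 6; 5 → 8 → 8; 6 → 6 → 2; 7 → 2 → 4; 8 → 7 → 7.
So φ ∘ ψ in one-line form is 1 5 3 6 8 2 4 7.

1 5 3 6 8 2 4 7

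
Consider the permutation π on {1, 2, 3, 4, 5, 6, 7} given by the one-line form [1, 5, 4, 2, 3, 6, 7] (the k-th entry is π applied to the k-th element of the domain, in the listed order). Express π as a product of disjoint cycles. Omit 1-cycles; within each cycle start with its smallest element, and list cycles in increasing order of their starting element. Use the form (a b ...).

(2 5 3 4)

Iterating π from 2 gives 2 → 5 → 3 → 4 → 2; that is the 4-cycle (2 5 3 4).
Continuing from each remaining unvisited element yields (2 5 3 4).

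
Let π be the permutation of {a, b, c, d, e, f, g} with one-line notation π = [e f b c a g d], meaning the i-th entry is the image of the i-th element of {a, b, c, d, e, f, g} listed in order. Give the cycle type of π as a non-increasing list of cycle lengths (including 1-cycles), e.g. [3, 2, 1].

The disjoint cycles are (a, e)(b, f, g, d, c), with lengths 5, 2 in non-increasing order.

[5, 2]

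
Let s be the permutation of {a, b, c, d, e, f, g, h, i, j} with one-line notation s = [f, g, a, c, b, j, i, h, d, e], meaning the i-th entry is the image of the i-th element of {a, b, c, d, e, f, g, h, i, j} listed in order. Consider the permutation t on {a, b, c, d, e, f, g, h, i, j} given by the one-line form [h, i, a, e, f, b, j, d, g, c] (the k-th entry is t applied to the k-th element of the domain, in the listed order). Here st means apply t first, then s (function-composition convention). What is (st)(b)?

t(b) = i, then s(i) = d; composing gives (st)(b) = d.

d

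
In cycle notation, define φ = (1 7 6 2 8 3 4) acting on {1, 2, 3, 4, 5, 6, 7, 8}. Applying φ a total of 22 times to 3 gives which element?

3 lies in the 7-cycle (1 7 6 2 8 3 4).
Powers repeat with period 7 on this cycle, and 22 mod 7 = 1, so φ^22(3) = φ^1(3).
Advancing 1 step from 3: 3 → 4.

4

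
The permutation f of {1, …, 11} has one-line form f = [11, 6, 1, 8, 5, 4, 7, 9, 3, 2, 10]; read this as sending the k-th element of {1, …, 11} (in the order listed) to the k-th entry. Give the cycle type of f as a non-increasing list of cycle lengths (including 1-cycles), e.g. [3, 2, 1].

The disjoint cycles are (1, 11, 10, 2, 6, 4, 8, 9, 3)(5)(7), with lengths 9, 1, 1 in non-increasing order.

[9, 1, 1]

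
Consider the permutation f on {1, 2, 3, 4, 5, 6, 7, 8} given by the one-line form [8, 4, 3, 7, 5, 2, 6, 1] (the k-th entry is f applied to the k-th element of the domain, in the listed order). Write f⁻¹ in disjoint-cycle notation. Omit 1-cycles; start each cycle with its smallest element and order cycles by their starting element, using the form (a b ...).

(1 8)(2 6 7 4)

The cycle decomposition of f is (1 8)(2 4 7 6).
The inverse reverses every cycle; in canonical form, f⁻¹ = (1 8)(2 6 7 4).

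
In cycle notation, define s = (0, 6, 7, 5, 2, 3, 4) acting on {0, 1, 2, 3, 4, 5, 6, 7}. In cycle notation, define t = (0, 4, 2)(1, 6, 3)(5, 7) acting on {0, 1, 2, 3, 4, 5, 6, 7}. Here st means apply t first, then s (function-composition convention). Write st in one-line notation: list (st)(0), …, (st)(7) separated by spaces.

0 7 6 1 3 5 4 2

Chase each element through t then s: 0 → 4 → 0; 1 → 6 → 7; 2 → 0 → 6; 3 → 1 → 1; 4 → 2 → 3; 5 → 7 → 5; 6 → 3 → 4; 7 → 5 → 2.
Collecting the images, st = [0 7 6 1 3 5 4 2].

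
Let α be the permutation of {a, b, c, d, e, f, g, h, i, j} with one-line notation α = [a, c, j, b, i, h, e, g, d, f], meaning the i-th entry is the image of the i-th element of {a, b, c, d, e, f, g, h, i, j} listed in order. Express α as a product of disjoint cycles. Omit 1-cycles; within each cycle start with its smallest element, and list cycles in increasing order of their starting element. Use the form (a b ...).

Iterating α from b gives b → c → j → f → h → g → e → i → d → b; that is the 9-cycle (b c j f h g e i d).
Repeating from the next unused element and collecting all non-trivial cycles gives (b c j f h g e i d).

(b c j f h g e i d)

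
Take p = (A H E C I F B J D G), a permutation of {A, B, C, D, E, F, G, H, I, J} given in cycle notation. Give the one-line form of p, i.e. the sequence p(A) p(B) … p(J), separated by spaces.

Each element maps to the next entry in its cycle (wrapping to the front): A→H, B→J, C→I, D→G, E→C, F→B, G→A, H→E, I→F, J→D.
So the one-line form is H J I G C B A E F D.

H J I G C B A E F D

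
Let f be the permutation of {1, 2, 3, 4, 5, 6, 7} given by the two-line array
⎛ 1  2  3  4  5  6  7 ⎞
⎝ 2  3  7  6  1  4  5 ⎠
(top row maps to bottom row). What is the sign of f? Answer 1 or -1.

-1

In disjoint-cycle form the cycle lengths are 5, 2.
A cycle is odd iff its length is even; f has 1 even-length cycle, so sgn(f) = (−1)^1 and f is odd.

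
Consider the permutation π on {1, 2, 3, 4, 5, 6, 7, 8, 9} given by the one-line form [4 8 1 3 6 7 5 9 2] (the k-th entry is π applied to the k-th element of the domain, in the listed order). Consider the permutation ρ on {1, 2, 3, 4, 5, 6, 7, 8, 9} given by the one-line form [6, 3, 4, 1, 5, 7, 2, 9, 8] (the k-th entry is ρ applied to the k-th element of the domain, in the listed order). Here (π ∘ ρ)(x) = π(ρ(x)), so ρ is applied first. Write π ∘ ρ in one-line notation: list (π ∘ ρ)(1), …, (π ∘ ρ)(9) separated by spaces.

7 1 3 4 6 5 8 2 9

Chase each element through ρ then π: 1 → 6 → 7; 2 → 3 → 1; 3 → 4 → 3; 4 → 1 → 4; 5 → 5 → 6; 6 → 7 → 5; 7 → 2 → 8; 8 → 9 → 2; 9 → 8 → 9.
So π ∘ ρ in one-line form is 7 1 3 4 6 5 8 2 9.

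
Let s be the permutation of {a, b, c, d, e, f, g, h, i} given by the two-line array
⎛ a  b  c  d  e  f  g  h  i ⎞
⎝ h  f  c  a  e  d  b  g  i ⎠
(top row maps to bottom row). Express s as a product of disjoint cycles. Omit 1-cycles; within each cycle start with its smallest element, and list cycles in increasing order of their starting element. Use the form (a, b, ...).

(a, h, g, b, f, d)

Start at a and follow images: a → h → g → b → f → d → a, giving the cycle (a, h, g, b, f, d).
Repeating from the next unused element and collecting all non-trivial cycles gives (a, h, g, b, f, d).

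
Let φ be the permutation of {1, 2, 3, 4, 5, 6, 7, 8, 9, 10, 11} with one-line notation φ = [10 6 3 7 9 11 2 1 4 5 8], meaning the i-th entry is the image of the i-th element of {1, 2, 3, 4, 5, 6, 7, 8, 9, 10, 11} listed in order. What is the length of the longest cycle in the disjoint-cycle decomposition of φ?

10

Decomposing into disjoint cycles gives (1 10 5 9 4 7 2 6 11 8); the longest has length 10.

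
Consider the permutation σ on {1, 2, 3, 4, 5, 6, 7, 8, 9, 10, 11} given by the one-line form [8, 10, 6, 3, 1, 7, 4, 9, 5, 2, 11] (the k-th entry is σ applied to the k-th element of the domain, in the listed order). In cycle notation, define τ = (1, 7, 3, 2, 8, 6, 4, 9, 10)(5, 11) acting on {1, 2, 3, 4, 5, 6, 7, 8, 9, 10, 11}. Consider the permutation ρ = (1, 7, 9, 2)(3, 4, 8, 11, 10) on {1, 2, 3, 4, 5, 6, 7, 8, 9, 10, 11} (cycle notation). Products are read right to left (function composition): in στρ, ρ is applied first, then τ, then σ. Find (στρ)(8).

(στρ)(8) = σ(τ(ρ(8))). ρ(8) = 11, then τ(11) = 5, then σ(5) = 1, so the result is 1.

1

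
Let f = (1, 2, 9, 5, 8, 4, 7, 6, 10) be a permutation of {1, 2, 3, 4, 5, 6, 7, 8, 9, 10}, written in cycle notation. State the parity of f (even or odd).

The cycle lengths are 9, 1.
A cycle is odd iff its length is even; f has 0 even-length cycles, so sgn(f) = (−1)^0 and f is even.

even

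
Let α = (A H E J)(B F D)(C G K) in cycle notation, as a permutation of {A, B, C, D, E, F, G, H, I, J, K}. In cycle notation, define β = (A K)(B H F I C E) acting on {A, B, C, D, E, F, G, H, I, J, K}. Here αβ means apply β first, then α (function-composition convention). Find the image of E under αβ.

First apply β: β(E) = B, then α(B) = F. Thus (αβ)(E) = F.

F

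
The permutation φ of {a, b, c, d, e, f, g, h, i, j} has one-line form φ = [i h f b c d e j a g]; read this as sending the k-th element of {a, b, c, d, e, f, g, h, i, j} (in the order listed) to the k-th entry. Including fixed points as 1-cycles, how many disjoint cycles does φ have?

2

The cycle decomposition is (a, i)(b, h, j, g, e, c, f, d), which has 2 cycles (counting 1-cycles).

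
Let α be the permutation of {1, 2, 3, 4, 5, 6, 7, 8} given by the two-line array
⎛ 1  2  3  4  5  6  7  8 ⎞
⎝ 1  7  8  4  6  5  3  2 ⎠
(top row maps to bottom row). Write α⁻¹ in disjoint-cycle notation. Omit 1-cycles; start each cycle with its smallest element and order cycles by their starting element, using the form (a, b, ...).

(2, 8, 3, 7)(5, 6)

First write α in disjoint cycles: (2, 7, 3, 8)(5, 6).
Reversing each cycle (and rotating so the smallest element leads) gives α⁻¹ = (2, 8, 3, 7)(5, 6).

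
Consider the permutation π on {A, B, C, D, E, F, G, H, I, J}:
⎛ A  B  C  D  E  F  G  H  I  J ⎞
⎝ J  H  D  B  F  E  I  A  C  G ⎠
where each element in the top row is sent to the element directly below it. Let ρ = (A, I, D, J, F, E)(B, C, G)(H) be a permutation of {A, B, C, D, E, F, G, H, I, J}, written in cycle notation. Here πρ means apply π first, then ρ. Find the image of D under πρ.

First apply π: π(D) = B, then ρ(B) = C. Thus (πρ)(D) = C.

C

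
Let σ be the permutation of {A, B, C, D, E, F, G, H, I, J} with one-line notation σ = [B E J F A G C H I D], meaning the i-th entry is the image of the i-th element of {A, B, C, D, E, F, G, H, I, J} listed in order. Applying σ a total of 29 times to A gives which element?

E

Tracing A → B → … returns to A after 3 steps, so A lies in a 3-cycle (A B E).
Powers repeat with period 3 on this cycle, and 29 mod 3 = 2, so σ^29(A) = σ^2(A).
Stepping 2 places around the cycle: A → B → E.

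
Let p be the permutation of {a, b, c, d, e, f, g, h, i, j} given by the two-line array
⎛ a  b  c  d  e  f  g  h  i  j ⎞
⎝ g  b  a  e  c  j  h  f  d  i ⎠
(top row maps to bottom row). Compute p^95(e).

Tracing e → c → … returns to e after 9 steps, so e lies in a 9-cycle (a g h f j i d e c).
On a 9-cycle, p^9 is the identity, so p^95 = p^5 there (95 ≡ 5 mod 9).
Advancing 5 steps from e: e → c → a → g → h → f.

f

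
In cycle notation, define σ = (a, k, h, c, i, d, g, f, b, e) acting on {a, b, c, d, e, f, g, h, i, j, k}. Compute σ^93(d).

d lies in the 10-cycle (a, k, h, c, i, d, g, f, b, e).
Powers repeat with period 10 on this cycle, and 93 mod 10 = 3, so σ^93(d) = σ^3(d).
Advancing 3 steps from d: d → g → f → b.

b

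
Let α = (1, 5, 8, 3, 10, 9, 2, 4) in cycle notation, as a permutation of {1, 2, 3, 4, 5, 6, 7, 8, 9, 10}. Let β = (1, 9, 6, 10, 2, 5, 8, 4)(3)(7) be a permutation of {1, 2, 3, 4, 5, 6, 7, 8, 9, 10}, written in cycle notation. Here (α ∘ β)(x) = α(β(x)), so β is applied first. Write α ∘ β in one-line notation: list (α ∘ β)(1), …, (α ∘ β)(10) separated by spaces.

For each element, apply β then α: 1 → 9 → 2; 2 → 5 → 8; 3 → 3 → 10; 4 → 1 → 5; 5 → 8 → 3; 6 → 10 → 9; 7 → 7 → 7; 8 → 4 → 1; 9 → 6 → 6; 10 → 2 → 4.
So α ∘ β in one-line form is 2 8 10 5 3 9 7 1 6 4.

2 8 10 5 3 9 7 1 6 4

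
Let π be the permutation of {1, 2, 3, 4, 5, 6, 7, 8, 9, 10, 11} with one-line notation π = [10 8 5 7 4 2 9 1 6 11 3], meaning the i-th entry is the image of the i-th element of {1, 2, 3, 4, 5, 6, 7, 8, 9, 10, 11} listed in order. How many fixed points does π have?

No element satisfies π(x) = x, so there are 0 fixed points.

0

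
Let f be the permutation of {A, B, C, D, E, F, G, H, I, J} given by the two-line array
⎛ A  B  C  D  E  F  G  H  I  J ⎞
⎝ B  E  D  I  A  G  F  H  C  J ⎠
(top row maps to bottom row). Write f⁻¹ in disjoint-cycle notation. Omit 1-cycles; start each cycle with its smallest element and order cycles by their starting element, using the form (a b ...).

The cycle decomposition of f is (A B E)(C D I)(F G).
The inverse reverses every cycle; in canonical form, f⁻¹ = (A E B)(C I D)(F G).

(A E B)(C I D)(F G)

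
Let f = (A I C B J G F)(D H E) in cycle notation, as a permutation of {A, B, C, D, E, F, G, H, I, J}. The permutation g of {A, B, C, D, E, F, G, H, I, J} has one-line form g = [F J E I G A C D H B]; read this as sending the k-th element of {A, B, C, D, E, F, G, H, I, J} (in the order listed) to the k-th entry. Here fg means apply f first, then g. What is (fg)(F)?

F

(fg)(F) = g(f(F)). f(F) = A, then g(A) = F. So (fg)(F) = F.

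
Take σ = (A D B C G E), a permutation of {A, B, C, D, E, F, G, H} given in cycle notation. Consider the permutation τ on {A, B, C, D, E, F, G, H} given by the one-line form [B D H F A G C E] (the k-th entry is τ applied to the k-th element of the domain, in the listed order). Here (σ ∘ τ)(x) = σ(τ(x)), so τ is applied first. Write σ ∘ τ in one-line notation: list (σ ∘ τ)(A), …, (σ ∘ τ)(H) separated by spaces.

(σ ∘ τ)(x) = σ(τ(x)). Computing each image: σ(τ(A)) = σ(B) = C, σ(τ(B)) = σ(D) = B, σ(τ(C)) = σ(H) = H, σ(τ(D)) = σ(F) = F, σ(τ(E)) = σ(A) = D, σ(τ(F)) = σ(G) = E, σ(τ(G)) = σ(C) = G, σ(τ(H)) = σ(E) = A.
Hence σ ∘ τ = [C B H F D E G A].

C B H F D E G A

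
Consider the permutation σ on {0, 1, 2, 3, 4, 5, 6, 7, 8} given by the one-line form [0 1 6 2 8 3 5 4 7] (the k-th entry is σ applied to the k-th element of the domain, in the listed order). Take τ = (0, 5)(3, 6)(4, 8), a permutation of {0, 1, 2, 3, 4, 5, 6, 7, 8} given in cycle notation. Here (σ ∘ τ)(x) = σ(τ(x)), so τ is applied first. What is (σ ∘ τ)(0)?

3

τ(0) = 5, then σ(5) = 3; composing gives (σ ∘ τ)(0) = 3.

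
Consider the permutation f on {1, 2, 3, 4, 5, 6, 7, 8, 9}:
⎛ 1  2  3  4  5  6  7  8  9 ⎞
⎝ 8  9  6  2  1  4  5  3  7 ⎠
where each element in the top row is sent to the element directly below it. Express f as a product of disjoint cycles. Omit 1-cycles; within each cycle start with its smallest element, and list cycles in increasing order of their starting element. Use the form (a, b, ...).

Iterating f from 1 gives 1 → 8 → 3 → 6 → 4 → 2 → 9 → 7 → 5 → 1; that is the 9-cycle (1, 8, 3, 6, 4, 2, 9, 7, 5).
Repeating from the next unused element and collecting all non-trivial cycles gives (1, 8, 3, 6, 4, 2, 9, 7, 5).

(1, 8, 3, 6, 4, 2, 9, 7, 5)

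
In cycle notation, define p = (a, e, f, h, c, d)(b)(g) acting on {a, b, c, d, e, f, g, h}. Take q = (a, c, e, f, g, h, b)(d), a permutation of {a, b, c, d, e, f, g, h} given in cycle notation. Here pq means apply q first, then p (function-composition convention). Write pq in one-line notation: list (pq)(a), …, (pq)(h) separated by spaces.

d e f a h g c b

(pq)(x) = p(q(x)). Computing each image: p(q(a)) = p(c) = d, p(q(b)) = p(a) = e, p(q(c)) = p(e) = f, p(q(d)) = p(d) = a, p(q(e)) = p(f) = h, p(q(f)) = p(g) = g, p(q(g)) = p(h) = c, p(q(h)) = p(b) = b.
Hence pq = [d e f a h g c b].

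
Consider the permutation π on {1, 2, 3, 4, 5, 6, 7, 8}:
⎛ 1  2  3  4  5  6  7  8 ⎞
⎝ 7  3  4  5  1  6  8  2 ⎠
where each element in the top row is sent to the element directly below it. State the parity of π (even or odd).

even

In disjoint-cycle form the cycle lengths are 7, 1.
A cycle is odd iff its length is even; π has 0 even-length cycles, so sgn(π) = (−1)^0 and π is even.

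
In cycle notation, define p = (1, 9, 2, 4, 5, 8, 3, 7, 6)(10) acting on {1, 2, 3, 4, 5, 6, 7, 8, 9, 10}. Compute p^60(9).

9 lies in the 9-cycle (1, 9, 2, 4, 5, 8, 3, 7, 6).
Since the cycle has length 9, p^60 acts on it the same as p^6 (60 mod 9 = 6).
Advancing 6 steps from 9: 9 → 2 → 4 → 5 → 8 → 3 → 7.

7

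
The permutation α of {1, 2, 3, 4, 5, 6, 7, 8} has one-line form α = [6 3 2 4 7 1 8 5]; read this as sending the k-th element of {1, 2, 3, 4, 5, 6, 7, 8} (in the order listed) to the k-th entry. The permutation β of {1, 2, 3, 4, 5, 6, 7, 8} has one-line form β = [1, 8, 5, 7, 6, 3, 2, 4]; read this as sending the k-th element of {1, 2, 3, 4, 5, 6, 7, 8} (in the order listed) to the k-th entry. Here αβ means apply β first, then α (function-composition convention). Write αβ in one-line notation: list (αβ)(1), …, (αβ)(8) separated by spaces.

6 5 7 8 1 2 3 4

For each element, apply β then α: 1 → 1 → 6; 2 → 8 → 5; 3 → 5 → 7; 4 → 7 → 8; 5 → 6 → 1; 6 → 3 → 2; 7 → 2 → 3; 8 → 4 → 4.
Collecting the images, αβ = [6 5 7 8 1 2 3 4].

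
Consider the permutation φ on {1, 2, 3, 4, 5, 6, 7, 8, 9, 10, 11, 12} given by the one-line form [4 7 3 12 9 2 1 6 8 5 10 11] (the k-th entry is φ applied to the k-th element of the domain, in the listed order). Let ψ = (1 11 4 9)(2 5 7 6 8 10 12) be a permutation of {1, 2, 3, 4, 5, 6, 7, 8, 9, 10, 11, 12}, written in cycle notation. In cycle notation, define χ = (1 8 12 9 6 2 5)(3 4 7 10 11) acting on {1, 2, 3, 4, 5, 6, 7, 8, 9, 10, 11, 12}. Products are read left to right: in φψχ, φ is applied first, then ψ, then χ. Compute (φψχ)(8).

Chase 8: φ(8) = 6; ψ(6) = 8; χ(8) = 12. Hence (φψχ)(8) = 12.

12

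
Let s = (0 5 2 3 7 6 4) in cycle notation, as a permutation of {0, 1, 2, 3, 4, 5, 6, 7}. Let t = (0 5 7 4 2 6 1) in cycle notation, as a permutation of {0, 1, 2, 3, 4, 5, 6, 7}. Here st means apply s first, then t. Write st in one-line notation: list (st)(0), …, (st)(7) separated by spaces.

7 0 3 4 5 6 2 1

(st)(x) = t(s(x)). Computing each image: t(s(0)) = t(5) = 7, t(s(1)) = t(1) = 0, t(s(2)) = t(3) = 3, t(s(3)) = t(7) = 4, t(s(4)) = t(0) = 5, t(s(5)) = t(2) = 6, t(s(6)) = t(4) = 2, t(s(7)) = t(6) = 1.
Hence st = [7 0 3 4 5 6 2 1].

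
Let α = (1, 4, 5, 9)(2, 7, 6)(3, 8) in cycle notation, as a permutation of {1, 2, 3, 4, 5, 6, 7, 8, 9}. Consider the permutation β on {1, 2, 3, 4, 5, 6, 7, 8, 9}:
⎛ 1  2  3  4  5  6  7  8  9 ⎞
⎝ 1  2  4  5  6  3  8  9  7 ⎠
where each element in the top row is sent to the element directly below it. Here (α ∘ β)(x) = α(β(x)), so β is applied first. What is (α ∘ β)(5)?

(α ∘ β)(5) = α(β(5)). β(5) = 6, then α(6) = 2. So (α ∘ β)(5) = 2.

2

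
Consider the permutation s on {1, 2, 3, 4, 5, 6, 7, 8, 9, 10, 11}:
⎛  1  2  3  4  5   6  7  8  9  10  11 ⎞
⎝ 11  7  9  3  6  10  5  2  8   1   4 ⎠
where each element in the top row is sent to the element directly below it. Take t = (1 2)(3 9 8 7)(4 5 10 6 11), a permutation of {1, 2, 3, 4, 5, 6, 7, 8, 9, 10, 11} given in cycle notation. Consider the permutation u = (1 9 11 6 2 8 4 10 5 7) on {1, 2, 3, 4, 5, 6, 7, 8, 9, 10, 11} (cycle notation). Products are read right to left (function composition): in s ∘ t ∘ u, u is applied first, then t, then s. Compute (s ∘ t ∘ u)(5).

Chase 5: u(5) = 7; t(7) = 3; s(3) = 9. Hence (s ∘ t ∘ u)(5) = 9.

9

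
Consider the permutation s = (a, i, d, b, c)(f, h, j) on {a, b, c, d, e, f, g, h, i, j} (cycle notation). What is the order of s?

The cycle type of s is (5, 3, 1, 1).
The order is lcm(5, 3) = 15.

15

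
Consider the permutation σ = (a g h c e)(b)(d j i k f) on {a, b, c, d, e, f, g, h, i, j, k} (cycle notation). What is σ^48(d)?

d lies in the 5-cycle (d j i k f).
On a 5-cycle, σ^5 is the identity, so σ^48 = σ^3 there (48 ≡ 3 mod 5).
Stepping 3 places around the cycle: d → j → i → k.

k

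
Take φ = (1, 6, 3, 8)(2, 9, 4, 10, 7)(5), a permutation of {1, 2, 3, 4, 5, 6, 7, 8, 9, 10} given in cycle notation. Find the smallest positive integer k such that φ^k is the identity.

20

The cycle type of φ is (5, 4, 1).
The order is lcm(5, 4) = 20.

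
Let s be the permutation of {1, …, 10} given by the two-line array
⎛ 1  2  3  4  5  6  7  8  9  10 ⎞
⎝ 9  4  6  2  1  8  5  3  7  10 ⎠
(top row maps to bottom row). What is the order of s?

The disjoint-cycle form of s has cycle lengths 4, 3, 2, 1.
The order is lcm(4, 3, 2) = 12.

12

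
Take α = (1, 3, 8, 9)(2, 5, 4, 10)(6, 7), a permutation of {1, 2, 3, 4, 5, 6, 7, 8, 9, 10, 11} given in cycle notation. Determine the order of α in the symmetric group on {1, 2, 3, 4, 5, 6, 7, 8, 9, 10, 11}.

4

The cycle type of α is (4, 4, 2, 1).
The order is lcm(4, 4, 2) = 4.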